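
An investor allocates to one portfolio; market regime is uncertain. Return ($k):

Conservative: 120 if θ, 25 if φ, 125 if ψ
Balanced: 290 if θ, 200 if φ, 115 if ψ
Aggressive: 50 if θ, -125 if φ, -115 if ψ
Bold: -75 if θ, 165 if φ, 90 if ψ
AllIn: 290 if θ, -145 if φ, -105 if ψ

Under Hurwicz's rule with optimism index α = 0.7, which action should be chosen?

Balanced

Conservative: 0.7·125 + 0.3·25 = 95
Balanced: 0.7·290 + 0.3·115 = 237.5
Aggressive: 0.7·50 + 0.3·(-125) = -2.5
Bold: 0.7·165 + 0.3·(-75) = 93
AllIn: 0.7·290 + 0.3·(-145) = 159.5
Highest Hurwicz score = 237.5 → Balanced.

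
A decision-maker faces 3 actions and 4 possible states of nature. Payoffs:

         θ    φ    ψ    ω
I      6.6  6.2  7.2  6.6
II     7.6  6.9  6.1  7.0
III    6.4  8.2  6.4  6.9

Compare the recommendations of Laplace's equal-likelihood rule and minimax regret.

Row averages: I=6.65, II=6.9, III=6.975
Highest average = 6.975 → III.
Column bests: θ=7.6, φ=8.2, ψ=7.2, ω=7.0.
I regrets: 1.0, 2.0, 0.0, 0.4 → max 2.0
II regrets: 0.0, 1.3, 1.1, 0.0 → max 1.3
III regrets: 1.2, 0.0, 0.8, 0.1 → max 1.2
Smallest max regret = 1.2 → III.

laplace → III; minimax regret → III (agree)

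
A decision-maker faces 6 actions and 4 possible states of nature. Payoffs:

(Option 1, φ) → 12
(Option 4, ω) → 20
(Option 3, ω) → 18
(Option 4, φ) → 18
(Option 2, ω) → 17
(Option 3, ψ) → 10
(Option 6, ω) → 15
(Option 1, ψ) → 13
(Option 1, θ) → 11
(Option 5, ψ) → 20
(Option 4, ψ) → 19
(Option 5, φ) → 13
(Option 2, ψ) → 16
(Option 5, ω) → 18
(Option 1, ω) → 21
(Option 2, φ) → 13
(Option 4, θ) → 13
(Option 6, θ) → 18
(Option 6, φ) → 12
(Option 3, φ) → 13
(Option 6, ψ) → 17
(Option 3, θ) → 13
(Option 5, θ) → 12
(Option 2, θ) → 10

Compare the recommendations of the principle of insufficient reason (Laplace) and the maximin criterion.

Row averages: Option 1=14.25, Option 2=14, Option 3=13.5, Option 4=17.5, Option 5=15.75, Option 6=15.5
Highest average = 17.5 → Option 4.
Row minima: Option 1=11, Option 2=10, Option 3=10, Option 4=13, Option 5=12, Option 6=12
Best worst-case = 13 → Option 4.

laplace → Option 4; maximin → Option 4 (agree)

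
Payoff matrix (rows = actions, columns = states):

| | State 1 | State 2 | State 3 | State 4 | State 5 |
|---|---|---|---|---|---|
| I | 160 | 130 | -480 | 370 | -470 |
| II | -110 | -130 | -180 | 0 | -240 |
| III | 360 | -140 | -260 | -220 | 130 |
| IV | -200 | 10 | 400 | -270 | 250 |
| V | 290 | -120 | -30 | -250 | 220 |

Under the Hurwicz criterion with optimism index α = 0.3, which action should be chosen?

I: 0.3·370 + 0.7·(-480) = -225
II: 0.3·0 + 0.7·(-240) = -168
III: 0.3·360 + 0.7·(-260) = -74
IV: 0.3·400 + 0.7·(-270) = -69
V: 0.3·290 + 0.7·(-250) = -88
Highest Hurwicz score = -69 → IV.

IV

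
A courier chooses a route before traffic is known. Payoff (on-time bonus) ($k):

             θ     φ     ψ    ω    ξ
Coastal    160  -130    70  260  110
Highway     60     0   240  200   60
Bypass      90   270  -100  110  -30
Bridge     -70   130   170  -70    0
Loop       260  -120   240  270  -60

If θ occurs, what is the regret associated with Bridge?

Best payoff under θ is 260.
Regret = 260 − (-70) = 330.

330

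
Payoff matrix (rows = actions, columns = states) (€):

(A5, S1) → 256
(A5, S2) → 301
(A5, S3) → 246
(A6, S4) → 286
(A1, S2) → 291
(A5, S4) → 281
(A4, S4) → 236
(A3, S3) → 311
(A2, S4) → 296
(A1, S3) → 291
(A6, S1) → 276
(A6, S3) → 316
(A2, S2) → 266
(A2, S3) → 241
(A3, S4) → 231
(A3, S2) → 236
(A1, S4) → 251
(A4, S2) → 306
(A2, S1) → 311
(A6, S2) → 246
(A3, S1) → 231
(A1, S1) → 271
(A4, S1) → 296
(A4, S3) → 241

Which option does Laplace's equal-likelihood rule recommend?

Row averages: A1=276, A2=278.5, A3=252.25, A4=269.75, A5=271, A6=281
Highest average = 281 → A6.

A6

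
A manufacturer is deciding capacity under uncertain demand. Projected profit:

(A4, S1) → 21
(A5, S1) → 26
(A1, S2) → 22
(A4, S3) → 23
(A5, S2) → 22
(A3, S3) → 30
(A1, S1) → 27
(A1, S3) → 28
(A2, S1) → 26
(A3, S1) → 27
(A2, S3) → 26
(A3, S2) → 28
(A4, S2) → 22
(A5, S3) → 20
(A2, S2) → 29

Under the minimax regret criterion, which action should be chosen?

Column bests: S1=27, S2=29, S3=30.
A1 regrets: 0, 7, 2 → max 7
A2 regrets: 1, 0, 4 → max 4
A3 regrets: 0, 1, 0 → max 1
A4 regrets: 6, 7, 7 → max 7
A5 regrets: 1, 7, 10 → max 10
Smallest max regret = 1 → A3.

A3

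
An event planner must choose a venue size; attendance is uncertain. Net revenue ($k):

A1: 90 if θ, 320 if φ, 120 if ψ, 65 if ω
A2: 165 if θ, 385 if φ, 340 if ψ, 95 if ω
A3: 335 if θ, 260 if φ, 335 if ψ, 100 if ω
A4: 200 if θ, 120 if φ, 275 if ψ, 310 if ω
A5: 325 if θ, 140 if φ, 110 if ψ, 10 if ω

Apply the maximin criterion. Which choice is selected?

Row minima: A1=65, A2=95, A3=100, A4=120, A5=10
Best worst-case = 120 → A4.

A4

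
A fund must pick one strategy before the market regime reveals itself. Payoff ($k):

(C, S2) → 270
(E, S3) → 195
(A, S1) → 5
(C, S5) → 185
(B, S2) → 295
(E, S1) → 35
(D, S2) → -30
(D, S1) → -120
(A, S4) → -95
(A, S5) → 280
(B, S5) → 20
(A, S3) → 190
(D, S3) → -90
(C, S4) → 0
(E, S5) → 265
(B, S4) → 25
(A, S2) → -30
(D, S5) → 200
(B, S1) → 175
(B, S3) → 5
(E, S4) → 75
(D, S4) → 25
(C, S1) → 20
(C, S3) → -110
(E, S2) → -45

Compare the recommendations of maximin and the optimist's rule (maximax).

Row minima: A=-95, B=5, C=-110, D=-120, E=-45
Best worst-case = 5 → B.
Row maxima: A=280, B=295, C=270, D=200, E=265
Best best-case = 295 → B.

maximin → B; maximax → B (agree)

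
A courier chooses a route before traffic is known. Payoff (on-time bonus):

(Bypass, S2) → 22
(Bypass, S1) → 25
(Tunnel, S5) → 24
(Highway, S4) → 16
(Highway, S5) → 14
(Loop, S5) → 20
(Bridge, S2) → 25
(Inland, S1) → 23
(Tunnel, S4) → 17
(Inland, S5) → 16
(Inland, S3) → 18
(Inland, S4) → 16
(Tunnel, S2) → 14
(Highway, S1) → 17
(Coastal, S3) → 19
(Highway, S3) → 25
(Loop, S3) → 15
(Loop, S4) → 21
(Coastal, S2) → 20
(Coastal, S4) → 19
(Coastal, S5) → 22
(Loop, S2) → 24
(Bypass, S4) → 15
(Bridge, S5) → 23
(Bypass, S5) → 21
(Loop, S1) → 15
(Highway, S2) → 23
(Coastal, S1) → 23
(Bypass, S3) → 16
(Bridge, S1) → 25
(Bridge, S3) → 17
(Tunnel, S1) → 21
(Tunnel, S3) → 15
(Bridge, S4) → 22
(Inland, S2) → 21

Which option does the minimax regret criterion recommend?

Coastal

Column bests: S1=25, S2=25, S3=25, S4=22, S5=24.
Loop regrets: 10, 1, 10, 1, 4 → max 10
Inland regrets: 2, 4, 7, 6, 8 → max 8
Highway regrets: 8, 2, 0, 6, 10 → max 10
Bypass regrets: 0, 3, 9, 7, 3 → max 9
Coastal regrets: 2, 5, 6, 3, 2 → max 6
Bridge regrets: 0, 0, 8, 0, 1 → max 8
Tunnel regrets: 4, 11, 10, 5, 0 → max 11
Smallest max regret = 6 → Coastal.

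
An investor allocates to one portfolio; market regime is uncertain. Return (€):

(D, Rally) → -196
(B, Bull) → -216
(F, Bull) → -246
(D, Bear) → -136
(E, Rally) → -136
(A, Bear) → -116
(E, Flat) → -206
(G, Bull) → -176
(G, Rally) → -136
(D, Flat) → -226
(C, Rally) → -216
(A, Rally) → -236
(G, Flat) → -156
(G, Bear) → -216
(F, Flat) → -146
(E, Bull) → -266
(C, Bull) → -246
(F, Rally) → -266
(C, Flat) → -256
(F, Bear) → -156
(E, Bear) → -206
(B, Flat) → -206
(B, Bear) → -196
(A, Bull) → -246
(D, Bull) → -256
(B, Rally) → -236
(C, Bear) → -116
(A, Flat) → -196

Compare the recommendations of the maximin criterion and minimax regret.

Row minima: A=-246, B=-236, C=-256, D=-256, E=-266, F=-266, G=-216
Best worst-case = -216 → G.
Column bests: Bear=-116, Flat=-146, Bull=-176, Rally=-136.
A regrets: 0, 50, 70, 100 → max 100
B regrets: 80, 60, 40, 100 → max 100
C regrets: 0, 110, 70, 80 → max 110
D regrets: 20, 80, 80, 60 → max 80
E regrets: 90, 60, 90, 0 → max 90
F regrets: 40, 0, 70, 130 → max 130
G regrets: 100, 10, 0, 0 → max 100
Smallest max regret = 80 → D.

maximin → G; minimax regret → D (disagree)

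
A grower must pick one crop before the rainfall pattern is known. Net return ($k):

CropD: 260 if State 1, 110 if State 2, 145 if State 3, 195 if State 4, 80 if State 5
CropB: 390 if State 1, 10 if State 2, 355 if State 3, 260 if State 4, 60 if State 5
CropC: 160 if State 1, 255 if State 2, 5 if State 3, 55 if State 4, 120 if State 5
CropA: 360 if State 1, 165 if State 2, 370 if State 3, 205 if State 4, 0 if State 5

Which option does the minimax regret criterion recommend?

CropA

Column bests: State 1=390, State 2=255, State 3=370, State 4=260, State 5=120.
CropD regrets: 130, 145, 225, 65, 40 → max 225
CropB regrets: 0, 245, 15, 0, 60 → max 245
CropC regrets: 230, 0, 365, 205, 0 → max 365
CropA regrets: 30, 90, 0, 55, 120 → max 120
Smallest max regret = 120 → CropA.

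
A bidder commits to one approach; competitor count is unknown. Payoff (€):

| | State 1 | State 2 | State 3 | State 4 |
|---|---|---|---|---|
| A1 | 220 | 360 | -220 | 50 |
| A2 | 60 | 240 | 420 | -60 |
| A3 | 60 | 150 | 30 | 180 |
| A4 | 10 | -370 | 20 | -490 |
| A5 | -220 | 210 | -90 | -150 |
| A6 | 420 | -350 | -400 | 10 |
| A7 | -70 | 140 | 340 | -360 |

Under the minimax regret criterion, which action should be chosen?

Column bests: State 1=420, State 2=360, State 3=420, State 4=180.
A1 regrets: 200, 0, 640, 130 → max 640
A2 regrets: 360, 120, 0, 240 → max 360
A3 regrets: 360, 210, 390, 0 → max 390
A4 regrets: 410, 730, 400, 670 → max 730
A5 regrets: 640, 150, 510, 330 → max 640
A6 regrets: 0, 710, 820, 170 → max 820
A7 regrets: 490, 220, 80, 540 → max 540
Smallest max regret = 360 → A2.

A2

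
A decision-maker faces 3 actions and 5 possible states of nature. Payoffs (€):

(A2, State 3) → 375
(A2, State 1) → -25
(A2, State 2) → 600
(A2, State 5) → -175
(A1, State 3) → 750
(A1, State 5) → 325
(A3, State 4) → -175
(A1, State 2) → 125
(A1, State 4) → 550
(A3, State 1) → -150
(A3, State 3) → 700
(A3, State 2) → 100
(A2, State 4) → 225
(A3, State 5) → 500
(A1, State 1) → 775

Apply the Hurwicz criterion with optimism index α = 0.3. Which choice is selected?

A1: 0.3·775 + 0.7·125 = 320
A2: 0.3·600 + 0.7·(-175) = 57.5
A3: 0.3·700 + 0.7·(-175) = 87.5
Highest Hurwicz score = 320 → A1.

A1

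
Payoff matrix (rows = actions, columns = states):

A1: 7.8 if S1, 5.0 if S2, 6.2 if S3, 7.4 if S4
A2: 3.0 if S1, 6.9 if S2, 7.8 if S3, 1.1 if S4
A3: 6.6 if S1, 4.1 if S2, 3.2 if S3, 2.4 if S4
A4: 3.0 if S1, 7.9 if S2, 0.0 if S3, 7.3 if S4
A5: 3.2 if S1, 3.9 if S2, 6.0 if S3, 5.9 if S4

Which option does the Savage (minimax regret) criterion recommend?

Column bests: S1=7.8, S2=7.9, S3=7.8, S4=7.4.
A1 regrets: 0.0, 2.9, 1.6, 0.0 → max 2.9
A2 regrets: 4.8, 1.0, 0.0, 6.3 → max 6.3
A3 regrets: 1.2, 3.8, 4.6, 5.0 → max 5.0
A4 regrets: 4.8, 0.0, 7.8, 0.1 → max 7.8
A5 regrets: 4.6, 4.0, 1.8, 1.5 → max 4.6
Smallest max regret = 2.9 → A1.

A1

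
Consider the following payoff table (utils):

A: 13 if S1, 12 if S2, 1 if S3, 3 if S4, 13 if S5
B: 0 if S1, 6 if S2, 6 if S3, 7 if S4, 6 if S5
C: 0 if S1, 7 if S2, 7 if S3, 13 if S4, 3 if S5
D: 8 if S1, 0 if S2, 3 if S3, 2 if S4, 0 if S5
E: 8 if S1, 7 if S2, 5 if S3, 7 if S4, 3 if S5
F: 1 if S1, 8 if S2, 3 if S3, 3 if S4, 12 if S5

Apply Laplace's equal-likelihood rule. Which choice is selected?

A

Row averages: A=8.4, B=5, C=6, D=2.6, E=6, F=5.4
Highest average = 8.4 → A.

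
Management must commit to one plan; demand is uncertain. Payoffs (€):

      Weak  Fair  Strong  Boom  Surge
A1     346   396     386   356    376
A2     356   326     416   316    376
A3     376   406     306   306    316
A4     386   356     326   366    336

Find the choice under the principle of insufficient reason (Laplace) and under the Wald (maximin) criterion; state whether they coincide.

laplace → A1; maximin → A1 (agree)

Row averages: A1=372, A2=358, A3=342, A4=354
Highest average = 372 → A1.
Row minima: A1=346, A2=316, A3=306, A4=326
Best worst-case = 346 → A1.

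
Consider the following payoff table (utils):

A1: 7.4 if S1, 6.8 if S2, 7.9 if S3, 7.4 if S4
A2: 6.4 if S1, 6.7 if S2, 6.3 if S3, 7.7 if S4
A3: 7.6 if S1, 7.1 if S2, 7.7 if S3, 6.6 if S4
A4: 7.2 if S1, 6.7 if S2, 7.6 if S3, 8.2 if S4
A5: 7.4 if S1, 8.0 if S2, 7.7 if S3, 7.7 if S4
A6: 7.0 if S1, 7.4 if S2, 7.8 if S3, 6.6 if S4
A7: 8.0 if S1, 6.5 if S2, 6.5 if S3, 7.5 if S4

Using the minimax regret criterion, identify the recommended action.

Column bests: S1=8.0, S2=8.0, S3=7.9, S4=8.2.
A1 regrets: 0.6, 1.2, 0.0, 0.8 → max 1.2
A2 regrets: 1.6, 1.3, 1.6, 0.5 → max 1.6
A3 regrets: 0.4, 0.9, 0.2, 1.6 → max 1.6
A4 regrets: 0.8, 1.3, 0.3, 0.0 → max 1.3
A5 regrets: 0.6, 0.0, 0.2, 0.5 → max 0.6
A6 regrets: 1.0, 0.6, 0.1, 1.6 → max 1.6
A7 regrets: 0.0, 1.5, 1.4, 0.7 → max 1.5
Smallest max regret = 0.6 → A5.

A5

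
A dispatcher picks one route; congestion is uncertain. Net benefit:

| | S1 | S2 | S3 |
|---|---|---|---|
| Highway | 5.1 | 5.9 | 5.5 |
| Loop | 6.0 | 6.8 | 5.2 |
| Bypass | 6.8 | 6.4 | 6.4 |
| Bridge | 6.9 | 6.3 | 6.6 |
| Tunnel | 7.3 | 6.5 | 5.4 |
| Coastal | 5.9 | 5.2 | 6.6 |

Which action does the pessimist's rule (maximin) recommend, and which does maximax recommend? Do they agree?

Row minima: Highway=5.1, Loop=5.2, Bypass=6.4, Bridge=6.3, Tunnel=5.4, Coastal=5.2
Best worst-case = 6.4 → Bypass.
Row maxima: Highway=5.9, Loop=6.8, Bypass=6.8, Bridge=6.9, Tunnel=7.3, Coastal=6.6
Best best-case = 7.3 → Tunnel.

maximin → Bypass; maximax → Tunnel (disagree)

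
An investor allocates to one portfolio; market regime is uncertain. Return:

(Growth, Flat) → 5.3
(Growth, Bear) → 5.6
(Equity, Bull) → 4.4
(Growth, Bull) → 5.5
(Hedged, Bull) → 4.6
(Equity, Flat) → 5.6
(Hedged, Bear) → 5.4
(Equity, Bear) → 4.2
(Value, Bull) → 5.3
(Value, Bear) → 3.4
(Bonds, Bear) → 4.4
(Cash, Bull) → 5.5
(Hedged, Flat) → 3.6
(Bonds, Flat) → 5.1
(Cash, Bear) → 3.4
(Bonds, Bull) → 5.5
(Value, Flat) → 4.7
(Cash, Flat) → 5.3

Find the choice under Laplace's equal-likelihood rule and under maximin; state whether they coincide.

laplace → Growth; maximin → Growth (agree)

Row averages: Growth=82/15, Bonds=5, Cash=71/15, Value=67/15, Hedged=68/15, Equity=71/15
Highest average = 82/15 → Growth.
Row minima: Growth=5.3, Bonds=4.4, Cash=3.4, Value=3.4, Hedged=3.6, Equity=4.2
Best worst-case = 5.3 → Growth.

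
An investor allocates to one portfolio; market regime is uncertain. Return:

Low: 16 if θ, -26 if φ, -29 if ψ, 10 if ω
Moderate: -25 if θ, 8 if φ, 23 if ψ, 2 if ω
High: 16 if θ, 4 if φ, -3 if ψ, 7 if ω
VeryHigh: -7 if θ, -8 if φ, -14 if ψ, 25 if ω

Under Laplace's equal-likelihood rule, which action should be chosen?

High

Row averages: Low=-7.25, Moderate=2, High=6, VeryHigh=-1
Highest average = 6 → High.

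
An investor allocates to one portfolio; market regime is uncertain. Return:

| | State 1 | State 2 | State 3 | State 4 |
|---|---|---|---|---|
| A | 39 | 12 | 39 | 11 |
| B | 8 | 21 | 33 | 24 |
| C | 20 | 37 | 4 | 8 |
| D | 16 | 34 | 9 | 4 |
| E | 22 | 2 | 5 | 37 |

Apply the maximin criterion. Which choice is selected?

A

Row minima: A=11, B=8, C=4, D=4, E=2
Best worst-case = 11 → A.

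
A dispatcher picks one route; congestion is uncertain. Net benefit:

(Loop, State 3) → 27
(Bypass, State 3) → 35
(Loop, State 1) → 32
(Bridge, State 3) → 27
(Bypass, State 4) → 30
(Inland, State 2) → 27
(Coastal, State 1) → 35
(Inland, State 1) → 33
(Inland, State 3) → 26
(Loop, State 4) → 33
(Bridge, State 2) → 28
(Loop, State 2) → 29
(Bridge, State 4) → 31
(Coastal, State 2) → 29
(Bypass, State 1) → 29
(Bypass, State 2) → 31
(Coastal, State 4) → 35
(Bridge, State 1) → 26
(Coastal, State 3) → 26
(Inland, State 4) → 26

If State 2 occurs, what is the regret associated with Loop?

Best payoff under State 2 is 31.
Regret = 31 − 29 = 2.

2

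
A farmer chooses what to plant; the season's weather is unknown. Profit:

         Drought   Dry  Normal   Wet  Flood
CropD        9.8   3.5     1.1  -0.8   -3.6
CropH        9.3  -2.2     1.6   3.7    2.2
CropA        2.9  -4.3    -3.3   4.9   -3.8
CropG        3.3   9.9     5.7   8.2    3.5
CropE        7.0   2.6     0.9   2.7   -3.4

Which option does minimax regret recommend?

CropG

Column bests: Drought=9.8, Dry=9.9, Normal=5.7, Wet=8.2, Flood=3.5.
CropD regrets: 0.0, 6.4, 4.6, 9.0, 7.1 → max 9.0
CropH regrets: 0.5, 12.1, 4.1, 4.5, 1.3 → max 12.1
CropA regrets: 6.9, 14.2, 9.0, 3.3, 7.3 → max 14.2
CropG regrets: 6.5, 0.0, 0.0, 0.0, 0.0 → max 6.5
CropE regrets: 2.8, 7.3, 4.8, 5.5, 6.9 → max 7.3
Smallest max regret = 6.5 → CropG.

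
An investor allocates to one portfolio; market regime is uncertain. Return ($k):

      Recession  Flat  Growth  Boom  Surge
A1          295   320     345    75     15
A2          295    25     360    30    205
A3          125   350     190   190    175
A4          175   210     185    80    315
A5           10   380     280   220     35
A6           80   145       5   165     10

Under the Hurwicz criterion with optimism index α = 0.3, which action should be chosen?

A1: 0.3·345 + 0.7·15 = 114
A2: 0.3·360 + 0.7·25 = 125.5
A3: 0.3·350 + 0.7·125 = 192.5
A4: 0.3·315 + 0.7·80 = 150.5
A5: 0.3·380 + 0.7·10 = 121
A6: 0.3·165 + 0.7·5 = 53
Highest Hurwicz score = 192.5 → A3.

A3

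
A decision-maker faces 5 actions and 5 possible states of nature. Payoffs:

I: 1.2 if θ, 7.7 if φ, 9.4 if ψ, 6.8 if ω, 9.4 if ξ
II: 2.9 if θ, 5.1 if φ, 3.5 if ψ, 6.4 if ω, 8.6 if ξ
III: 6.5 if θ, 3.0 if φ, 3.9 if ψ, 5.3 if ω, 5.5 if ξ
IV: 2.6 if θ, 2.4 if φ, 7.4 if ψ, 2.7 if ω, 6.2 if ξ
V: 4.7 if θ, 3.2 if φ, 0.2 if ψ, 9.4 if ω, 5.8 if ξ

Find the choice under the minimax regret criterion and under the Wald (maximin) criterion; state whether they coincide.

minimax regret → I; maximin → III (disagree)

Column bests: θ=6.5, φ=7.7, ψ=9.4, ω=9.4, ξ=9.4.
I regrets: 5.3, 0.0, 0.0, 2.6, 0.0 → max 5.3
II regrets: 3.6, 2.6, 5.9, 3.0, 0.8 → max 5.9
III regrets: 0.0, 4.7, 5.5, 4.1, 3.9 → max 5.5
IV regrets: 3.9, 5.3, 2.0, 6.7, 3.2 → max 6.7
V regrets: 1.8, 4.5, 9.2, 0.0, 3.6 → max 9.2
Smallest max regret = 5.3 → I.
Row minima: I=1.2, II=2.9, III=3.0, IV=2.4, V=0.2
Best worst-case = 3.0 → III.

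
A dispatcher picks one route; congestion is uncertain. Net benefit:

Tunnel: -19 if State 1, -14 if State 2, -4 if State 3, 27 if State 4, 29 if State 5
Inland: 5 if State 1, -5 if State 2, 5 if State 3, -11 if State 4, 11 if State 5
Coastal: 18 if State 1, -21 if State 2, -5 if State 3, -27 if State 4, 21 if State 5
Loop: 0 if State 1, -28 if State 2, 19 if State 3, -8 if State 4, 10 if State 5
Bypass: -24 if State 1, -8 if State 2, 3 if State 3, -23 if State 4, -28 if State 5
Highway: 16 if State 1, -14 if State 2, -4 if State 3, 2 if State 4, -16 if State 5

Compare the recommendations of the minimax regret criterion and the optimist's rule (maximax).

Column bests: State 1=18, State 2=-5, State 3=19, State 4=27, State 5=29.
Tunnel regrets: 37, 9, 23, 0, 0 → max 37
Inland regrets: 13, 0, 14, 38, 18 → max 38
Coastal regrets: 0, 16, 24, 54, 8 → max 54
Loop regrets: 18, 23, 0, 35, 19 → max 35
Bypass regrets: 42, 3, 16, 50, 57 → max 57
Highway regrets: 2, 9, 23, 25, 45 → max 45
Smallest max regret = 35 → Loop.
Row maxima: Tunnel=29, Inland=11, Coastal=21, Loop=19, Bypass=3, Highway=16
Best best-case = 29 → Tunnel.

minimax regret → Loop; maximax → Tunnel (disagree)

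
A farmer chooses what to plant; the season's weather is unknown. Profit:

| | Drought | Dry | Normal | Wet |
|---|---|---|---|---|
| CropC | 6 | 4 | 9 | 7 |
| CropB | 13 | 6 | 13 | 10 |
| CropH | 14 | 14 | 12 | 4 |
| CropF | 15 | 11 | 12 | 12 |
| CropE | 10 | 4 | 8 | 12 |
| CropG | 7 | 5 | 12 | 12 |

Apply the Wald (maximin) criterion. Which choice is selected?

Row minima: CropC=4, CropB=6, CropH=4, CropF=11, CropE=4, CropG=5
Best worst-case = 11 → CropF.

CropF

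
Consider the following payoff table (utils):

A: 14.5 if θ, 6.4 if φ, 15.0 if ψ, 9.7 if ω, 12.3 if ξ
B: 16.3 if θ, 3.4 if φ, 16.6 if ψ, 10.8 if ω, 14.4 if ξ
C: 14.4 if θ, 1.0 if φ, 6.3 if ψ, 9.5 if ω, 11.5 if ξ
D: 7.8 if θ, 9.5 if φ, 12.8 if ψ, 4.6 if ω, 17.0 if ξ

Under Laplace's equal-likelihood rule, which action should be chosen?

B

Row averages: A=11.58, B=12.3, C=8.54, D=10.34
Highest average = 12.3 → B.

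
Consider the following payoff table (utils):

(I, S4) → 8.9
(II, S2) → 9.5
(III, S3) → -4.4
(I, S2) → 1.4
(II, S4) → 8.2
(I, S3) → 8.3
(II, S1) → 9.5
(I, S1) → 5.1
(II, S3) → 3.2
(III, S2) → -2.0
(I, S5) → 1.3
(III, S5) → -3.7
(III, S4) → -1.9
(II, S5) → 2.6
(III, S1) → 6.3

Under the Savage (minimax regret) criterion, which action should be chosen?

Column bests: S1=9.5, S2=9.5, S3=8.3, S4=8.9, S5=2.6.
I regrets: 4.4, 8.1, 0.0, 0.0, 1.3 → max 8.1
II regrets: 0.0, 0.0, 5.1, 0.7, 0.0 → max 5.1
III regrets: 3.2, 11.5, 12.7, 10.8, 6.3 → max 12.7
Smallest max regret = 5.1 → II.

II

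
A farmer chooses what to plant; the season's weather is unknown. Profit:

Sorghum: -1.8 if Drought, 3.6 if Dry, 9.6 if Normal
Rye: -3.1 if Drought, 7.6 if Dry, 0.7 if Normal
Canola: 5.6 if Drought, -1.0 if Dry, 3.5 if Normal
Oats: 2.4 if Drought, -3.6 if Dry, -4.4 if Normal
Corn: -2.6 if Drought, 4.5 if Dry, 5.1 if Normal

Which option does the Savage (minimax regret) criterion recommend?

Column bests: Drought=5.6, Dry=7.6, Normal=9.6.
Sorghum regrets: 7.4, 4.0, 0.0 → max 7.4
Rye regrets: 8.7, 0.0, 8.9 → max 8.9
Canola regrets: 0.0, 8.6, 6.1 → max 8.6
Oats regrets: 3.2, 11.2, 14.0 → max 14.0
Corn regrets: 8.2, 3.1, 4.5 → max 8.2
Smallest max regret = 7.4 → Sorghum.

Sorghum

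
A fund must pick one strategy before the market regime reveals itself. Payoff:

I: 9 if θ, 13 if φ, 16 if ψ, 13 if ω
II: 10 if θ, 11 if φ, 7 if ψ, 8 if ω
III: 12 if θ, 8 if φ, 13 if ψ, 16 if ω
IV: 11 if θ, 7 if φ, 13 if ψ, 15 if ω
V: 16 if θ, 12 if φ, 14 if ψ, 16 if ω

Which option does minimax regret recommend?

Column bests: θ=16, φ=13, ψ=16, ω=16.
I regrets: 7, 0, 0, 3 → max 7
II regrets: 6, 2, 9, 8 → max 9
III regrets: 4, 5, 3, 0 → max 5
IV regrets: 5, 6, 3, 1 → max 6
V regrets: 0, 1, 2, 0 → max 2
Smallest max regret = 2 → V.

V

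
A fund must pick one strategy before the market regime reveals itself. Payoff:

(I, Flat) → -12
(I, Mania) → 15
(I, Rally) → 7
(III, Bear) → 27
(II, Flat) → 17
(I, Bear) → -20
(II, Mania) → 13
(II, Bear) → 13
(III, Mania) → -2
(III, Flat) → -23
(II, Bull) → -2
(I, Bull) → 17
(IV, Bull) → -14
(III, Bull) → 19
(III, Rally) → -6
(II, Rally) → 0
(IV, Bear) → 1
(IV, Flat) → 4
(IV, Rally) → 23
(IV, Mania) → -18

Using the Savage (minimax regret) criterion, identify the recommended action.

Column bests: Bear=27, Flat=17, Bull=19, Rally=23, Mania=15.
I regrets: 47, 29, 2, 16, 0 → max 47
II regrets: 14, 0, 21, 23, 2 → max 23
III regrets: 0, 40, 0, 29, 17 → max 40
IV regrets: 26, 13, 33, 0, 33 → max 33
Smallest max regret = 23 → II.

II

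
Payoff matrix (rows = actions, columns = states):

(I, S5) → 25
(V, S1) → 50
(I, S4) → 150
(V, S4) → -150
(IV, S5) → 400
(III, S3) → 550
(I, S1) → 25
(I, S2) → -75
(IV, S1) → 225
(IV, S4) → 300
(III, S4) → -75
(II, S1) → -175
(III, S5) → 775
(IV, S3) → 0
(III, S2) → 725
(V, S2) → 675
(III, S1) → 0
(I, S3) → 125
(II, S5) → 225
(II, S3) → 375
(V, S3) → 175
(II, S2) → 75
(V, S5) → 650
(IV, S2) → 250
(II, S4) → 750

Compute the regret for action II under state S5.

Best payoff under S5 is 775.
Regret = 775 − 225 = 550.

550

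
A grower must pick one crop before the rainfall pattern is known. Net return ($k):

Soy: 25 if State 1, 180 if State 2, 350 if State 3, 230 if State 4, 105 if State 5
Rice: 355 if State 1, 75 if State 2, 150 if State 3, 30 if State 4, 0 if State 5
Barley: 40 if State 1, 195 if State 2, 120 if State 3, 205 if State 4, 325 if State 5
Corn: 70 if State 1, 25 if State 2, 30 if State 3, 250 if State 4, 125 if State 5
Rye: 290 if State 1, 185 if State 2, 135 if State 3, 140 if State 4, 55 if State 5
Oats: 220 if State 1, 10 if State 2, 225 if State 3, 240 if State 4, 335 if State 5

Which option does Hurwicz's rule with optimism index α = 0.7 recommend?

Soy: 0.7·350 + 0.3·25 = 252.5
Rice: 0.7·355 + 0.3·0 = 248.5
Barley: 0.7·325 + 0.3·40 = 239.5
Corn: 0.7·250 + 0.3·25 = 182.5
Rye: 0.7·290 + 0.3·55 = 219.5
Oats: 0.7·335 + 0.3·10 = 237.5
Highest Hurwicz score = 252.5 → Soy.

Soy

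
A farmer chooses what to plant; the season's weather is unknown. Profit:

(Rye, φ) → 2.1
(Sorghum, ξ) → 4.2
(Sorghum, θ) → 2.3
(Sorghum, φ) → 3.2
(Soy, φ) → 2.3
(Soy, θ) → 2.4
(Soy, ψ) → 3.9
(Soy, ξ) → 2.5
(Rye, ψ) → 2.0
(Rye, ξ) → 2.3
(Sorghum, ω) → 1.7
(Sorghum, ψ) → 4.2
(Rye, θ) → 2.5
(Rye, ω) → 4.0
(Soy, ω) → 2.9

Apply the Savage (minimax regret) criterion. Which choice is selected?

Column bests: θ=2.5, φ=3.2, ψ=4.2, ω=4.0, ξ=4.2.
Soy regrets: 0.1, 0.9, 0.3, 1.1, 1.7 → max 1.7
Rye regrets: 0.0, 1.1, 2.2, 0.0, 1.9 → max 2.2
Sorghum regrets: 0.2, 0.0, 0.0, 2.3, 0.0 → max 2.3
Smallest max regret = 1.7 → Soy.

Soy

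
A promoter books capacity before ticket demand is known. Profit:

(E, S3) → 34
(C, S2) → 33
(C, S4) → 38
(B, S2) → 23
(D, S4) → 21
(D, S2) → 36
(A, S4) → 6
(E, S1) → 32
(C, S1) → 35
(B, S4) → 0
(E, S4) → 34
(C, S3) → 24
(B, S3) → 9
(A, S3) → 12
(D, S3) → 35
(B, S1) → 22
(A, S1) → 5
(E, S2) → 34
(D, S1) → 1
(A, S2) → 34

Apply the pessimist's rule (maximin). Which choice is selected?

Row minima: A=5, B=0, C=24, D=1, E=32
Best worst-case = 32 → E.

E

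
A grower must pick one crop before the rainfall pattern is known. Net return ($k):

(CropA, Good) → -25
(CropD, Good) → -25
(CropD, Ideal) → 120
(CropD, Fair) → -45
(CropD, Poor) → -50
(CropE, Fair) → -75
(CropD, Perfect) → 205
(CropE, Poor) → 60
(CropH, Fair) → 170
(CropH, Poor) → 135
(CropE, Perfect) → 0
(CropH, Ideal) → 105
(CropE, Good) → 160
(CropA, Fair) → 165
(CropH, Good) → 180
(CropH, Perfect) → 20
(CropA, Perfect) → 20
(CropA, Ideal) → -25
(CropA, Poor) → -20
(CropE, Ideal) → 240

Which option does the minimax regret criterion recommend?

CropH

Column bests: Poor=135, Fair=170, Good=180, Ideal=240, Perfect=205.
CropD regrets: 185, 215, 205, 120, 0 → max 215
CropE regrets: 75, 245, 20, 0, 205 → max 245
CropH regrets: 0, 0, 0, 135, 185 → max 185
CropA regrets: 155, 5, 205, 265, 185 → max 265
Smallest max regret = 185 → CropH.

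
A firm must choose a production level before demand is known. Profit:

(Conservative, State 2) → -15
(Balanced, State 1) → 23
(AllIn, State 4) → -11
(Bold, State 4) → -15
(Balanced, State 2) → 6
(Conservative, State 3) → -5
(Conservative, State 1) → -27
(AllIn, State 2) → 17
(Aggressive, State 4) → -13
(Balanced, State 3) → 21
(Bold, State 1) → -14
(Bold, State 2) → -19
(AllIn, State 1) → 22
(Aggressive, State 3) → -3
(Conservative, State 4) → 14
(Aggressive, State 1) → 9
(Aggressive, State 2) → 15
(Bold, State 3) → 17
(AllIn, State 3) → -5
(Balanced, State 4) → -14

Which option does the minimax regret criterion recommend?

Column bests: State 1=23, State 2=17, State 3=21, State 4=14.
Conservative regrets: 50, 32, 26, 0 → max 50
Balanced regrets: 0, 11, 0, 28 → max 28
Aggressive regrets: 14, 2, 24, 27 → max 27
Bold regrets: 37, 36, 4, 29 → max 37
AllIn regrets: 1, 0, 26, 25 → max 26
Smallest max regret = 26 → AllIn.

AllIn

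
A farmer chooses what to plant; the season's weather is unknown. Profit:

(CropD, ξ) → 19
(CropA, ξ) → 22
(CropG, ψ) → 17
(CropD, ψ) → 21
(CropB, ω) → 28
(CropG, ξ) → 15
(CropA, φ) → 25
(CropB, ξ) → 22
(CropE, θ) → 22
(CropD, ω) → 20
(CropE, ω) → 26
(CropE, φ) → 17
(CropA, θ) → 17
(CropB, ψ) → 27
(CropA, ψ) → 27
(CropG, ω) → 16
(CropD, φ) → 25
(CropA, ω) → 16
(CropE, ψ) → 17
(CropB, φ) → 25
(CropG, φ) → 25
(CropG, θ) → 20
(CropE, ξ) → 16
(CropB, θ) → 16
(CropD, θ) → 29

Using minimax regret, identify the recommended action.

CropD

Column bests: θ=29, φ=25, ψ=27, ω=28, ξ=22.
CropD regrets: 0, 0, 6, 8, 3 → max 8
CropA regrets: 12, 0, 0, 12, 0 → max 12
CropG regrets: 9, 0, 10, 12, 7 → max 12
CropE regrets: 7, 8, 10, 2, 6 → max 10
CropB regrets: 13, 0, 0, 0, 0 → max 13
Smallest max regret = 8 → CropD.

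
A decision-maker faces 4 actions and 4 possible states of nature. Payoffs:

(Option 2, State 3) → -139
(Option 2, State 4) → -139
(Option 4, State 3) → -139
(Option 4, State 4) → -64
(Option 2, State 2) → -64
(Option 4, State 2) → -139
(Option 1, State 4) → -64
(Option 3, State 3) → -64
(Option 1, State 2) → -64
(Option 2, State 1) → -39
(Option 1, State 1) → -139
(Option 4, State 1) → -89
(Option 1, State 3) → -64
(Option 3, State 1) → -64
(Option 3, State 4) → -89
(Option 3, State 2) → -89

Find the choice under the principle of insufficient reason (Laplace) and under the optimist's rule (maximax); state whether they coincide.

laplace → Option 3; maximax → Option 2 (disagree)

Row averages: Option 1=-82.75, Option 2=-95.25, Option 3=-76.5, Option 4=-107.75
Highest average = -76.5 → Option 3.
Row maxima: Option 1=-64, Option 2=-39, Option 3=-64, Option 4=-64
Best best-case = -39 → Option 2.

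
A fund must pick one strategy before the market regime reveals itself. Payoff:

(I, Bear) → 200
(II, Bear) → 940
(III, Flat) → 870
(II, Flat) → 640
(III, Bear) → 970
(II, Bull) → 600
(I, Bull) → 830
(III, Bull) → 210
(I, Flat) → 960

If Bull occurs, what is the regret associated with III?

620

Best payoff under Bull is 830.
Regret = 830 − 210 = 620.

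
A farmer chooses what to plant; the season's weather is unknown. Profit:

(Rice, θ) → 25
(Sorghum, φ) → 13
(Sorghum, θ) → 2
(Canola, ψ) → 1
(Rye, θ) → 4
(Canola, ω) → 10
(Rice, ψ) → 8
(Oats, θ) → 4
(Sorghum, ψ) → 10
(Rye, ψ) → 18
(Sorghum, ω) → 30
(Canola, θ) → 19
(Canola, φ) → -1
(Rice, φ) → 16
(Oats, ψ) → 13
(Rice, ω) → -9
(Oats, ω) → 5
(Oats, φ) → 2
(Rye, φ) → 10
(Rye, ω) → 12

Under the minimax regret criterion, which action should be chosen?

Canola

Column bests: θ=25, φ=16, ψ=18, ω=30.
Sorghum regrets: 23, 3, 8, 0 → max 23
Rice regrets: 0, 0, 10, 39 → max 39
Canola regrets: 6, 17, 17, 20 → max 20
Oats regrets: 21, 14, 5, 25 → max 25
Rye regrets: 21, 6, 0, 18 → max 21
Smallest max regret = 20 → Canola.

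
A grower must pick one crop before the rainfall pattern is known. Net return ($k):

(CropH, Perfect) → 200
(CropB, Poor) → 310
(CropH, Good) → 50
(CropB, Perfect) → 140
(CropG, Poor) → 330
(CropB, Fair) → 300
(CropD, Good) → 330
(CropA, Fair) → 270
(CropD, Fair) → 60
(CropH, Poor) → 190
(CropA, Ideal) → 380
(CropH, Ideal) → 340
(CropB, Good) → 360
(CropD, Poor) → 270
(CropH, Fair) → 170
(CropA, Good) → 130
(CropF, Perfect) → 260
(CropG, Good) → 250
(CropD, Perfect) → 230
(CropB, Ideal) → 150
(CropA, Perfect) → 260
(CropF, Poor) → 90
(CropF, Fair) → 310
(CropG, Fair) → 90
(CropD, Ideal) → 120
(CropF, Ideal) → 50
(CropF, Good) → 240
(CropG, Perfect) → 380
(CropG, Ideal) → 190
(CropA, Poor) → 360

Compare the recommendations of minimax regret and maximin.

Column bests: Poor=360, Fair=310, Good=360, Ideal=380, Perfect=380.
CropD regrets: 90, 250, 30, 260, 150 → max 260
CropH regrets: 170, 140, 310, 40, 180 → max 310
CropG regrets: 30, 220, 110, 190, 0 → max 220
CropB regrets: 50, 10, 0, 230, 240 → max 240
CropA regrets: 0, 40, 230, 0, 120 → max 230
CropF regrets: 270, 0, 120, 330, 120 → max 330
Smallest max regret = 220 → CropG.
Row minima: CropD=60, CropH=50, CropG=90, CropB=140, CropA=130, CropF=50
Best worst-case = 140 → CropB.

minimax regret → CropG; maximin → CropB (disagree)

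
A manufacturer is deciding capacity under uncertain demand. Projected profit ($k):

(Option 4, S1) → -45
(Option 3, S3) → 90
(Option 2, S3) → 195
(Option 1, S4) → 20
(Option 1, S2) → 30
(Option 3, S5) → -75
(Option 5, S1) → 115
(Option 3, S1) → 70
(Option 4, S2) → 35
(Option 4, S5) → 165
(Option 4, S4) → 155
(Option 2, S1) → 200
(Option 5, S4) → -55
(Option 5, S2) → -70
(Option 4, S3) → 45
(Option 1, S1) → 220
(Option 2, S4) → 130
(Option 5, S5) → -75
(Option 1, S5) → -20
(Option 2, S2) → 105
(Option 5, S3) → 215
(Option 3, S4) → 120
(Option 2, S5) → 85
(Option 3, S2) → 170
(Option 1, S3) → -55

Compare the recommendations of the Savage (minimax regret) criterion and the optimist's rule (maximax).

Column bests: S1=220, S2=170, S3=215, S4=155, S5=165.
Option 1 regrets: 0, 140, 270, 135, 185 → max 270
Option 2 regrets: 20, 65, 20, 25, 80 → max 80
Option 3 regrets: 150, 0, 125, 35, 240 → max 240
Option 4 regrets: 265, 135, 170, 0, 0 → max 265
Option 5 regrets: 105, 240, 0, 210, 240 → max 240
Smallest max regret = 80 → Option 2.
Row maxima: Option 1=220, Option 2=200, Option 3=170, Option 4=165, Option 5=215
Best best-case = 220 → Option 1.

minimax regret → Option 2; maximax → Option 1 (disagree)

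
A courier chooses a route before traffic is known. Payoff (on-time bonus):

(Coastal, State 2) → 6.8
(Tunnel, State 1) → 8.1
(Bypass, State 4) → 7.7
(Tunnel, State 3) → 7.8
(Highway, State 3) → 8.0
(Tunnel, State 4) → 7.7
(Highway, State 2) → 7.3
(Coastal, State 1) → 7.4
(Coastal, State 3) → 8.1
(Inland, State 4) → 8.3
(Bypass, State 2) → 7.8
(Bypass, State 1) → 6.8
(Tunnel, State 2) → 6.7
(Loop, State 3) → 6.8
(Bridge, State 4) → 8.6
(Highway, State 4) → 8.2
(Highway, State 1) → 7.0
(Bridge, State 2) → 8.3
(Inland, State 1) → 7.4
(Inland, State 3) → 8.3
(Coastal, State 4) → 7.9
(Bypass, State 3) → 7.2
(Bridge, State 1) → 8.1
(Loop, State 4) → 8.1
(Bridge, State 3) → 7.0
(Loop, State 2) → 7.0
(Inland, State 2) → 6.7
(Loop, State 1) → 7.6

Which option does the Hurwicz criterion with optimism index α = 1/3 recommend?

Highway: 1/3·8.2 + 2/3·7.0 = 7.4
Bypass: 1/3·7.8 + 2/3·6.8 = 107/15
Coastal: 1/3·8.1 + 2/3·6.8 = 217/30
Tunnel: 1/3·8.1 + 2/3·6.7 = 43/6
Loop: 1/3·8.1 + 2/3·6.8 = 217/30
Inland: 1/3·8.3 + 2/3·6.7 = 217/30
Bridge: 1/3·8.6 + 2/3·7.0 = 113/15
Highest Hurwicz score = 113/15 → Bridge.

Bridge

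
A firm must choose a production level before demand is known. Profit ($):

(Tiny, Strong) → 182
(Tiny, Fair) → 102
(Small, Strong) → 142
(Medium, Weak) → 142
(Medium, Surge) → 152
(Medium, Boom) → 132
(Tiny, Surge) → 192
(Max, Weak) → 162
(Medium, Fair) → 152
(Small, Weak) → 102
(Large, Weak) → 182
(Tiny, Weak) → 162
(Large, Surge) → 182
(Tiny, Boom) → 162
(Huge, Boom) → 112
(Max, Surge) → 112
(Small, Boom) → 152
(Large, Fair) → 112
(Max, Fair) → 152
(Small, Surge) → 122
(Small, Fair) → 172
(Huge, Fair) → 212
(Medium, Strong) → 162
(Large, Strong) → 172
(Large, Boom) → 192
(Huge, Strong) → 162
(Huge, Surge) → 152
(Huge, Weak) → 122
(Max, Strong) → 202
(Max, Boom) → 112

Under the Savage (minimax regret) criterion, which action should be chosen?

Column bests: Weak=182, Fair=212, Strong=202, Boom=192, Surge=192.
Tiny regrets: 20, 110, 20, 30, 0 → max 110
Small regrets: 80, 40, 60, 40, 70 → max 80
Medium regrets: 40, 60, 40, 60, 40 → max 60
Large regrets: 0, 100, 30, 0, 10 → max 100
Huge regrets: 60, 0, 40, 80, 40 → max 80
Max regrets: 20, 60, 0, 80, 80 → max 80
Smallest max regret = 60 → Medium.

Medium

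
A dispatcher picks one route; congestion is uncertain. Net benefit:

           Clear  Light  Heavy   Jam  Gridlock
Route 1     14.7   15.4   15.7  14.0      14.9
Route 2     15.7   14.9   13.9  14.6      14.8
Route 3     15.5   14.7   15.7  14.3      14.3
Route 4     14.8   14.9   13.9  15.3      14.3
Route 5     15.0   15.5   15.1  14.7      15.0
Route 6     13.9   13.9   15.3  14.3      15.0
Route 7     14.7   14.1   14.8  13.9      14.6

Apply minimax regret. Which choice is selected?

Column bests: Clear=15.7, Light=15.5, Heavy=15.7, Jam=15.3, Gridlock=15.0.
Route 1 regrets: 1.0, 0.1, 0.0, 1.3, 0.1 → max 1.3
Route 2 regrets: 0.0, 0.6, 1.8, 0.7, 0.2 → max 1.8
Route 3 regrets: 0.2, 0.8, 0.0, 1.0, 0.7 → max 1.0
Route 4 regrets: 0.9, 0.6, 1.8, 0.0, 0.7 → max 1.8
Route 5 regrets: 0.7, 0.0, 0.6, 0.6, 0.0 → max 0.7
Route 6 regrets: 1.8, 1.6, 0.4, 1.0, 0.0 → max 1.8
Route 7 regrets: 1.0, 1.4, 0.9, 1.4, 0.4 → max 1.4
Smallest max regret = 0.7 → Route 5.

Route 5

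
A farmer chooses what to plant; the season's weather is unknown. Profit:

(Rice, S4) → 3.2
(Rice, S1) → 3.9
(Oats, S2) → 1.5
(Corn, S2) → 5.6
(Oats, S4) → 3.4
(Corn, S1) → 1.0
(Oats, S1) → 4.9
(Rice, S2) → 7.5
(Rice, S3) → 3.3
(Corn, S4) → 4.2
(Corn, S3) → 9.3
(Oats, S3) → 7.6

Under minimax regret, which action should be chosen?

Column bests: S1=4.9, S2=7.5, S3=9.3, S4=4.2.
Rice regrets: 1.0, 0.0, 6.0, 1.0 → max 6.0
Corn regrets: 3.9, 1.9, 0.0, 0.0 → max 3.9
Oats regrets: 0.0, 6.0, 1.7, 0.8 → max 6.0
Smallest max regret = 3.9 → Corn.

Corn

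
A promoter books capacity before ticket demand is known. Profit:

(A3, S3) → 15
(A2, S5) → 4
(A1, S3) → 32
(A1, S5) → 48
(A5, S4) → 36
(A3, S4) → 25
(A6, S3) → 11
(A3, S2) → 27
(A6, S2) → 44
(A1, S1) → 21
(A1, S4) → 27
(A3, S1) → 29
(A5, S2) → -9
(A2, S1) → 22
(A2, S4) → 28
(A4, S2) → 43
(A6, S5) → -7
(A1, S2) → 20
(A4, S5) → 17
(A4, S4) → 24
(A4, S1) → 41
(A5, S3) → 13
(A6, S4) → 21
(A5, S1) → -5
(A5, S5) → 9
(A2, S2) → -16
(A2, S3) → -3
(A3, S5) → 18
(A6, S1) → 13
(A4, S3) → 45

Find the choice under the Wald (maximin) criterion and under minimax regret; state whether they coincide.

maximin → A1; minimax regret → A1 (agree)

Row minima: A1=20, A2=-16, A3=15, A4=17, A5=-9, A6=-7
Best worst-case = 20 → A1.
Column bests: S1=41, S2=44, S3=45, S4=36, S5=48.
A1 regrets: 20, 24, 13, 9, 0 → max 24
A2 regrets: 19, 60, 48, 8, 44 → max 60
A3 regrets: 12, 17, 30, 11, 30 → max 30
A4 regrets: 0, 1, 0, 12, 31 → max 31
A5 regrets: 46, 53, 32, 0, 39 → max 53
A6 regrets: 28, 0, 34, 15, 55 → max 55
Smallest max regret = 24 → A1.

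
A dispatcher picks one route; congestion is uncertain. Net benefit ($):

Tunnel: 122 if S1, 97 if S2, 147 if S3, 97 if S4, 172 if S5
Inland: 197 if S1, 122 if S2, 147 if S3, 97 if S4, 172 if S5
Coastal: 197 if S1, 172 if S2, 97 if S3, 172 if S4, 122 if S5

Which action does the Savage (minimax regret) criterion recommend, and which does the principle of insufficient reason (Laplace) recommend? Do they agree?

Column bests: S1=197, S2=172, S3=147, S4=172, S5=172.
Tunnel regrets: 75, 75, 0, 75, 0 → max 75
Inland regrets: 0, 50, 0, 75, 0 → max 75
Coastal regrets: 0, 0, 50, 0, 50 → max 50
Smallest max regret = 50 → Coastal.
Row averages: Tunnel=127, Inland=147, Coastal=152
Highest average = 152 → Coastal.

minimax regret → Coastal; laplace → Coastal (agree)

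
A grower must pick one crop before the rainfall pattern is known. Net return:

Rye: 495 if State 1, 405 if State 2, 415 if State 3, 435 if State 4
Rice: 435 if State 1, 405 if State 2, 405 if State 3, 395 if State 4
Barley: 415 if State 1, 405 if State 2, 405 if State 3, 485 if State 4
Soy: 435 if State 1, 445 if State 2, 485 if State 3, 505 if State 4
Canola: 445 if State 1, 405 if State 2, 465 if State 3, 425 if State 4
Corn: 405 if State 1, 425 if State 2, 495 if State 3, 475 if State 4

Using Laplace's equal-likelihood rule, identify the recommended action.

Soy

Row averages: Rye=437.5, Rice=410, Barley=427.5, Soy=467.5, Canola=435, Corn=450
Highest average = 467.5 → Soy.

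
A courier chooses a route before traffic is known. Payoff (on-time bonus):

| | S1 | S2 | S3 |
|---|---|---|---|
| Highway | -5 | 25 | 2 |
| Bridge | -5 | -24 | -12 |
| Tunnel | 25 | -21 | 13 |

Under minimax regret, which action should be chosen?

Highway

Column bests: S1=25, S2=25, S3=13.
Highway regrets: 30, 0, 11 → max 30
Bridge regrets: 30, 49, 25 → max 49
Tunnel regrets: 0, 46, 0 → max 46
Smallest max regret = 30 → Highway.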